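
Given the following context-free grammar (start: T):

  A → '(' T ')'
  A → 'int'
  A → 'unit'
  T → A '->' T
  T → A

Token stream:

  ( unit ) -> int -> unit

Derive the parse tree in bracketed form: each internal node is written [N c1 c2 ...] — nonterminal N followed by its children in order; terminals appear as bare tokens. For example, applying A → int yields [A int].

T
A -> T
( T ) -> T
( A ) -> T
( unit ) -> T
( unit ) -> A -> T
( unit ) -> int -> T
( unit ) -> int -> A
( unit ) -> int -> unit

[T [A ( [T [A unit]] )] -> [T [A int] -> [T [A unit]]]]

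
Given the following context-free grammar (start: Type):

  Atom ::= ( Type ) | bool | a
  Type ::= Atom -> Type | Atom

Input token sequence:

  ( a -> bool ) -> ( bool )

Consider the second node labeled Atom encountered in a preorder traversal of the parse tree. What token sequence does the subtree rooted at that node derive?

[Type [Atom ( [Type [Atom a] -> [Type [Atom bool]]] )] -> [Type [Atom ( [Type [Atom bool]] )]]]

a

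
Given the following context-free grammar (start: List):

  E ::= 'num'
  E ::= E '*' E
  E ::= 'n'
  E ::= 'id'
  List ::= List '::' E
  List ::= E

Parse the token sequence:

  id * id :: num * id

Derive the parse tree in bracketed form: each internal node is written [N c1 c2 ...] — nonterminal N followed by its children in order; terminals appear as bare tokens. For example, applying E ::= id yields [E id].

List
List :: E
E :: E
E * E :: E
id * E :: E
id * id :: E
id * id :: E * E
id * id :: num * E
id * id :: num * id

[List [List [E [E id] * [E id]]] :: [E [E num] * [E id]]]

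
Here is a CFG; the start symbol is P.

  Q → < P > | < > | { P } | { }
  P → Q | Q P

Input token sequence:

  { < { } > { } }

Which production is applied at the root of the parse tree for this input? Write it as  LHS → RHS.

P → Q

[P [Q { [P [Q < [P [Q { }]] >] [P [Q { }]]] }]]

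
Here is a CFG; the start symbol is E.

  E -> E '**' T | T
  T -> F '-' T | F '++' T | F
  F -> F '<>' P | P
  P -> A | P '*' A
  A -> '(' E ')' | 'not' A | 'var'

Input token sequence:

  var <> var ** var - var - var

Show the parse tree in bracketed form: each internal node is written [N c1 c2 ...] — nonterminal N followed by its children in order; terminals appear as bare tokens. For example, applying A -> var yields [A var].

E
E ** T
T ** T
F ** T
F <> P ** T
P <> P ** T
A <> P ** T
var <> P ** T
var <> A ** T
var <> var ** T
var <> var ** F - T
var <> var ** P - T
var <> var ** A - T
var <> var ** var - T
var <> var ** var - F - T
var <> var ** var - P - T
var <> var ** var - A - T
var <> var ** var - var - T
var <> var ** var - var - F
var <> var ** var - var - P
var <> var ** var - var - A
var <> var ** var - var - var

[E [E [T [F [F [P [A var]]] <> [P [A var]]]]] ** [T [F [P [A var]]] - [T [F [P [A var]]] - [T [F [P [A var]]]]]]]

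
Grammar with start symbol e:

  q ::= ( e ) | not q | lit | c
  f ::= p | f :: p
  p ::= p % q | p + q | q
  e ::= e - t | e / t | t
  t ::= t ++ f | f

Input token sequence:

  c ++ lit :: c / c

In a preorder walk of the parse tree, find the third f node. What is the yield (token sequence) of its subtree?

lit

[e [e [t [t [f [p [q c]]]] ++ [f [f [p [q lit]]] :: [p [q c]]]]] / [t [f [p [q c]]]]]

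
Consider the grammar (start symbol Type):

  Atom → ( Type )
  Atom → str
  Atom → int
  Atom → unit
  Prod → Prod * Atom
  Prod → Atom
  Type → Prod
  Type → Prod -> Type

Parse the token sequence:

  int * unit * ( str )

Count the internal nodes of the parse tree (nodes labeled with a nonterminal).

[Type [Prod [Prod [Prod [Atom int]] * [Atom unit]] * [Atom ( [Type [Prod [Atom str]]] )]]]

10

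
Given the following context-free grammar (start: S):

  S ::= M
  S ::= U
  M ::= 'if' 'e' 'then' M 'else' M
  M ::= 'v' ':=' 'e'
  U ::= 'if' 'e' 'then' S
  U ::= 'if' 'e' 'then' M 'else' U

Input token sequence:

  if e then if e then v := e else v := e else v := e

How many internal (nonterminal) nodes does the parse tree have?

6

[S [M if e then [M if e then [M v := e] else [M v := e]] else [M v := e]]]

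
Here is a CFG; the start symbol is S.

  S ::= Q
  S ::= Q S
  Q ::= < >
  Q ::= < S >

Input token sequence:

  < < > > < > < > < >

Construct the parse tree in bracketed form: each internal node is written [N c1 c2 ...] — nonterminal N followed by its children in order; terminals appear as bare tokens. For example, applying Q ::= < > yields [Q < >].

S
Q S
< S > S
< Q > S
< < > > S
< < > > Q S
< < > > < > S
< < > > < > Q S
< < > > < > < > S
< < > > < > < > Q
< < > > < > < > < >

[S [Q < [S [Q < >]] >] [S [Q < >] [S [Q < >] [S [Q < >]]]]]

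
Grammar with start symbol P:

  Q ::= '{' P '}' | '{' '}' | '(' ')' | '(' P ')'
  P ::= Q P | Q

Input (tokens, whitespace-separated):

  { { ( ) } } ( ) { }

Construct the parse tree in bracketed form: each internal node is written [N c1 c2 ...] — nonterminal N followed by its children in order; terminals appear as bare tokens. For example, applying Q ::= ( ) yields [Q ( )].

P
Q P
{ P } P
{ Q } P
{ { P } } P
{ { Q } } P
{ { ( ) } } P
{ { ( ) } } Q P
{ { ( ) } } ( ) P
{ { ( ) } } ( ) Q
{ { ( ) } } ( ) { }

[P [Q { [P [Q { [P [Q ( )]] }]] }] [P [Q ( )] [P [Q { }]]]]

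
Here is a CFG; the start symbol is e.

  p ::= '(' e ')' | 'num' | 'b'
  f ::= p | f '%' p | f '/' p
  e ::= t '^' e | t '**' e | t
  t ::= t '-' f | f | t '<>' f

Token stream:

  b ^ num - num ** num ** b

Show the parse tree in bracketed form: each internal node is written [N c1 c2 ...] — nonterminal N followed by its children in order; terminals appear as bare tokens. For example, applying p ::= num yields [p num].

e
t ^ e
f ^ e
p ^ e
b ^ e
b ^ t ** e
b ^ t - f ** e
b ^ f - f ** e
b ^ p - f ** e
b ^ num - f ** e
b ^ num - p ** e
b ^ num - num ** e
b ^ num - num ** t ** e
b ^ num - num ** f ** e
b ^ num - num ** p ** e
b ^ num - num ** num ** e
b ^ num - num ** num ** t
b ^ num - num ** num ** f
b ^ num - num ** num ** p
b ^ num - num ** num ** b

[e [t [f [p b]]] ^ [e [t [t [f [p num]]] - [f [p num]]] ** [e [t [f [p num]]] ** [e [t [f [p b]]]]]]]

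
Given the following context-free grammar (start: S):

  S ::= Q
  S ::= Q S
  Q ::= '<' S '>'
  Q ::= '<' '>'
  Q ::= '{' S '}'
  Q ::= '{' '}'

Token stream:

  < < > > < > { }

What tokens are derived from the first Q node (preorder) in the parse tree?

< < > >

[S [Q < [S [Q < >]] >] [S [Q < >] [S [Q { }]]]]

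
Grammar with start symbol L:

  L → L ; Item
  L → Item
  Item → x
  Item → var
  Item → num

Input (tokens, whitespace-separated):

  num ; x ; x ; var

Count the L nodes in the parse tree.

[L [L [L [L [Item num]] ; [Item x]] ; [Item x]] ; [Item var]]

4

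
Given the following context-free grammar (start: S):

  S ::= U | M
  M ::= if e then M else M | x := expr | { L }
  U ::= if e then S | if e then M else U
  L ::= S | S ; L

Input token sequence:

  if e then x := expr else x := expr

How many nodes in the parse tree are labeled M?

[S [M if e then [M x := expr] else [M x := expr]]]

3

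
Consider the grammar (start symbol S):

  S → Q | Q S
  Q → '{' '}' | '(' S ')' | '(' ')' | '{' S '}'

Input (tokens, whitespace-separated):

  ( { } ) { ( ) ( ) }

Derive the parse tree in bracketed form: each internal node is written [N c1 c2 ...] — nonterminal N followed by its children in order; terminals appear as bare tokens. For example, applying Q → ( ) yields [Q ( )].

S
Q S
( S ) S
( Q ) S
( { } ) S
( { } ) Q
( { } ) { S }
( { } ) { Q S }
( { } ) { ( ) S }
( { } ) { ( ) Q }
( { } ) { ( ) ( ) }

[S [Q ( [S [Q { }]] )] [S [Q { [S [Q ( )] [S [Q ( )]]] }]]]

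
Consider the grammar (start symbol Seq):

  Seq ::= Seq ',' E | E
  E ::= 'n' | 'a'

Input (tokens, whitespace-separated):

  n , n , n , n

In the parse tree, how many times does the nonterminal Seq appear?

[Seq [Seq [Seq [Seq [E n]] , [E n]] , [E n]] , [E n]]

4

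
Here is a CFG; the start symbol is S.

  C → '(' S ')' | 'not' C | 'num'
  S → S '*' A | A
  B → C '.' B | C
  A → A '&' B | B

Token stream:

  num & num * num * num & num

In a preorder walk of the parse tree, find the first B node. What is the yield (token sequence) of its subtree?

[S [S [S [A [A [B [C num]]] & [B [C num]]]] * [A [B [C num]]]] * [A [A [B [C num]]] & [B [C num]]]]

num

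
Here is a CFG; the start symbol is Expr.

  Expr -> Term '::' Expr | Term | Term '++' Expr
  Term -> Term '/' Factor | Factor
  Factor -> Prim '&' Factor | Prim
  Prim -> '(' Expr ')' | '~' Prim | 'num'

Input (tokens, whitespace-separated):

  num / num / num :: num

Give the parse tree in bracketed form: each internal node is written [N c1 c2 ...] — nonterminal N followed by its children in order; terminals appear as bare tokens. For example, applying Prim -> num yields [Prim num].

[Expr [Term [Term [Term [Factor [Prim num]]] / [Factor [Prim num]]] / [Factor [Prim num]]] :: [Expr [Term [Factor [Prim num]]]]]

Expr
Term :: Expr
Term / Factor :: Expr
Term / Factor / Factor :: Expr
Factor / Factor / Factor :: Expr
Prim / Factor / Factor :: Expr
num / Factor / Factor :: Expr
num / Prim / Factor :: Expr
num / num / Factor :: Expr
num / num / Prim :: Expr
num / num / num :: Expr
num / num / num :: Term
num / num / num :: Factor
num / num / num :: Prim
num / num / num :: num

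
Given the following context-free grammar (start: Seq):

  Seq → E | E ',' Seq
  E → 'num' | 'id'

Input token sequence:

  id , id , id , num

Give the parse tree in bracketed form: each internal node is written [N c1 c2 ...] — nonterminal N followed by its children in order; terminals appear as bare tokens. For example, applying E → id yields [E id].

[Seq [E id] , [Seq [E id] , [Seq [E id] , [Seq [E num]]]]]

Seq
E , Seq
id , Seq
id , E , Seq
id , id , Seq
id , id , E , Seq
id , id , id , Seq
id , id , id , E
id , id , id , num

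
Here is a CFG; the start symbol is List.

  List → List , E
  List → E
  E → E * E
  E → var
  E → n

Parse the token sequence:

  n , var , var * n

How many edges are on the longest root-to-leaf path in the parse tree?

[List [List [List [E n]] , [E var]] , [E [E var] * [E n]]]

4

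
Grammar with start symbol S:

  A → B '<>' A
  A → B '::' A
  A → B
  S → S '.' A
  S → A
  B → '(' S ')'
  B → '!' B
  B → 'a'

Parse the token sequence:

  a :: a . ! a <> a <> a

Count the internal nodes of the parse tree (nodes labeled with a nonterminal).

[S [S [A [B a] :: [A [B a]]]] . [A [B ! [B a]] <> [A [B a] <> [A [B a]]]]]

13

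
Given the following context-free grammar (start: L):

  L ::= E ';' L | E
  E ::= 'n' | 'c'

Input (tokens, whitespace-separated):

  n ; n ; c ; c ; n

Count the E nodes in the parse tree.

5

[L [E n] ; [L [E n] ; [L [E c] ; [L [E c] ; [L [E n]]]]]]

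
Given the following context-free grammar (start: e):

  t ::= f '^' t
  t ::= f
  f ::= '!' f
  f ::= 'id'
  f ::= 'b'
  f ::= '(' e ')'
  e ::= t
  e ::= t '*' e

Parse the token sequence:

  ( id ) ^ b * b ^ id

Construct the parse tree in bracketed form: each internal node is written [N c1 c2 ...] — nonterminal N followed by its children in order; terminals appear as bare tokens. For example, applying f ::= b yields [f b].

[e [t [f ( [e [t [f id]]] )] ^ [t [f b]]] * [e [t [f b] ^ [t [f id]]]]]

e
t * e
f ^ t * e
( e ) ^ t * e
( t ) ^ t * e
( f ) ^ t * e
( id ) ^ t * e
( id ) ^ f * e
( id ) ^ b * e
( id ) ^ b * t
( id ) ^ b * f ^ t
( id ) ^ b * b ^ t
( id ) ^ b * b ^ f
( id ) ^ b * b ^ id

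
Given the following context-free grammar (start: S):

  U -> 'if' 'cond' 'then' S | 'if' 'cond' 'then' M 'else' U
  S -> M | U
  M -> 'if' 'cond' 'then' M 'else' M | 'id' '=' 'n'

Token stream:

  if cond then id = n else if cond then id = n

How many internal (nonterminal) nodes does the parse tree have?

6

[S [U if cond then [M id = n] else [U if cond then [S [M id = n]]]]]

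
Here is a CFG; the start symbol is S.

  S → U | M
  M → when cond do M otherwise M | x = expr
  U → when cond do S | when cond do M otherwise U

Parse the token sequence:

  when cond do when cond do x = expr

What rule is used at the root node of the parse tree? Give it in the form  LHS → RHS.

[S [U when cond do [S [U when cond do [S [M x = expr]]]]]]

S → U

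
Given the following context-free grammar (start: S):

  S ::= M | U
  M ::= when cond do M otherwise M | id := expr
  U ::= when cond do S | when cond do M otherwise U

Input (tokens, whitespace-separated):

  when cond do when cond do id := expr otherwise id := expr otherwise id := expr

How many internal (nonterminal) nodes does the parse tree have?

6

[S [M when cond do [M when cond do [M id := expr] otherwise [M id := expr]] otherwise [M id := expr]]]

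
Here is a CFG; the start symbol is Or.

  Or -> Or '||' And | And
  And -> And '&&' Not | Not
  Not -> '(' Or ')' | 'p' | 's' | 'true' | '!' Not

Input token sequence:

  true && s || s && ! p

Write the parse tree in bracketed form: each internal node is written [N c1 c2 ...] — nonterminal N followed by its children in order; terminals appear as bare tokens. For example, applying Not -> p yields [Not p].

[Or [Or [And [And [Not true]] && [Not s]]] || [And [And [Not s]] && [Not ! [Not p]]]]

Or
Or || And
And || And
And && Not || And
Not && Not || And
true && Not || And
true && s || And
true && s || And && Not
true && s || Not && Not
true && s || s && Not
true && s || s && ! Not
true && s || s && ! p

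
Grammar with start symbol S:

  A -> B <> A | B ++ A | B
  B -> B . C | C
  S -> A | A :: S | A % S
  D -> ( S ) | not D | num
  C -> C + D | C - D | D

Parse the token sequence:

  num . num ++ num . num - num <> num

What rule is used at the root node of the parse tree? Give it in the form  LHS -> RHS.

S -> A

[S [A [B [B [C [D num]]] . [C [D num]]] ++ [A [B [B [C [D num]]] . [C [C [D num]] - [D num]]] <> [A [B [C [D num]]]]]]]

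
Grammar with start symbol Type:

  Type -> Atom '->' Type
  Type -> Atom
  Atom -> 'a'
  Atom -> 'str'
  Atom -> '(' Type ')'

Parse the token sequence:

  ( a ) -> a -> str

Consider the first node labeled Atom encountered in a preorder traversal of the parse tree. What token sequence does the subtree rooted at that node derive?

( a )

[Type [Atom ( [Type [Atom a]] )] -> [Type [Atom a] -> [Type [Atom str]]]]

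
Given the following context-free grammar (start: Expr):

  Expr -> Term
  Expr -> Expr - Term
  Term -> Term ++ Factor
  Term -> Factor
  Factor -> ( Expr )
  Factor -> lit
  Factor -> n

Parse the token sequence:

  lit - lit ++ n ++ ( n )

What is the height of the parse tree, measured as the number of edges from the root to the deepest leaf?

[Expr [Expr [Term [Factor lit]]] - [Term [Term [Term [Factor lit]] ++ [Factor n]] ++ [Factor ( [Expr [Term [Factor n]]] )]]]

6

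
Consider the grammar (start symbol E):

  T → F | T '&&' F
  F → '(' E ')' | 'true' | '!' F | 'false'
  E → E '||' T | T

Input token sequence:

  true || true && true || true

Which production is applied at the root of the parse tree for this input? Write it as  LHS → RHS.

E → E '||' T

[E [E [E [T [F true]]] || [T [T [F true]] && [F true]]] || [T [F true]]]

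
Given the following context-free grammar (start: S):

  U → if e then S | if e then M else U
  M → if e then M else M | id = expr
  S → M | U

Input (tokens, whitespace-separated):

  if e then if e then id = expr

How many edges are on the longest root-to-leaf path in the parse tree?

6

[S [U if e then [S [U if e then [S [M id = expr]]]]]]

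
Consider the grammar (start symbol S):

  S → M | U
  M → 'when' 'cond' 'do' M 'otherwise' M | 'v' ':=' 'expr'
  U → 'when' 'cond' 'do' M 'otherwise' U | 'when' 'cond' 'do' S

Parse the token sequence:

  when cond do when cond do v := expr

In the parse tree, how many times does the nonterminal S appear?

[S [U when cond do [S [U when cond do [S [M v := expr]]]]]]

3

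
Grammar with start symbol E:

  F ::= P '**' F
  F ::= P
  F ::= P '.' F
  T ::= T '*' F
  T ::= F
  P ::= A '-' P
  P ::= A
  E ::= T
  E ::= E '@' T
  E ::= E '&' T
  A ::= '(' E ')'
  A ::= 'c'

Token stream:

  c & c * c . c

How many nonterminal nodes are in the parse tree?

[E [E [T [F [P [A c]]]]] & [T [T [F [P [A c]]]] * [F [P [A c]] . [F [P [A c]]]]]]

17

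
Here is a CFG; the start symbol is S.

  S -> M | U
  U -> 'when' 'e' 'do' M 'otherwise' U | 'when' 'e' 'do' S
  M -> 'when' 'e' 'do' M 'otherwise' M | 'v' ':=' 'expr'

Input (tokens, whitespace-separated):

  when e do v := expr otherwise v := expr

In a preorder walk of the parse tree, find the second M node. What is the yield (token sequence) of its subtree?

[S [M when e do [M v := expr] otherwise [M v := expr]]]

v := expr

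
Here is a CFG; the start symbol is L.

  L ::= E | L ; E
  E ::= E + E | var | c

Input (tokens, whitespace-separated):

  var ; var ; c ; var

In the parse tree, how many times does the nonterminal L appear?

[L [L [L [L [E var]] ; [E var]] ; [E c]] ; [E var]]

4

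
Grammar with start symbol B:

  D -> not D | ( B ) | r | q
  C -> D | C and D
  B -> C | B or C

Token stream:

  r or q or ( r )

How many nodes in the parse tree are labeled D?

4

[B [B [B [C [D r]]] or [C [D q]]] or [C [D ( [B [C [D r]]] )]]]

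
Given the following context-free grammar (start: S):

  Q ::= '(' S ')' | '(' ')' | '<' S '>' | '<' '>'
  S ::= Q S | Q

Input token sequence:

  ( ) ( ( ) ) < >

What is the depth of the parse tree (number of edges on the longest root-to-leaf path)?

[S [Q ( )] [S [Q ( [S [Q ( )]] )] [S [Q < >]]]]

5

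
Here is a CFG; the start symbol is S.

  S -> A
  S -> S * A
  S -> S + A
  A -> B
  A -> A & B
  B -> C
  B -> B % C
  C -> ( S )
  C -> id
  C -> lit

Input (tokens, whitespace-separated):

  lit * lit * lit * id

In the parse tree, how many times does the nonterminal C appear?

4

[S [S [S [S [A [B [C lit]]]] * [A [B [C lit]]]] * [A [B [C lit]]]] * [A [B [C id]]]]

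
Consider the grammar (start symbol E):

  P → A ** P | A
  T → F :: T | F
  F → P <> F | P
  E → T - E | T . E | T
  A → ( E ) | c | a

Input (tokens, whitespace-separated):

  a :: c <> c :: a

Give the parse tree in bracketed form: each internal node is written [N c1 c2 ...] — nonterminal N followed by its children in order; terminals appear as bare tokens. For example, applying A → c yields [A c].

[E [T [F [P [A a]]] :: [T [F [P [A c]] <> [F [P [A c]]]] :: [T [F [P [A a]]]]]]]

E
T
F :: T
P :: T
A :: T
a :: T
a :: F :: T
a :: P <> F :: T
a :: A <> F :: T
a :: c <> F :: T
a :: c <> P :: T
a :: c <> A :: T
a :: c <> c :: T
a :: c <> c :: F
a :: c <> c :: P
a :: c <> c :: A
a :: c <> c :: a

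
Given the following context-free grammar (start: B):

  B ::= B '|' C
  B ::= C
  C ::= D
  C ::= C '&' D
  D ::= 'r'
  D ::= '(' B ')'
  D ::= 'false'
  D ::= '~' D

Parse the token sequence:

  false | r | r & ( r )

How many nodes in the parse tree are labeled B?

4

[B [B [B [C [D false]]] | [C [D r]]] | [C [C [D r]] & [D ( [B [C [D r]]] )]]]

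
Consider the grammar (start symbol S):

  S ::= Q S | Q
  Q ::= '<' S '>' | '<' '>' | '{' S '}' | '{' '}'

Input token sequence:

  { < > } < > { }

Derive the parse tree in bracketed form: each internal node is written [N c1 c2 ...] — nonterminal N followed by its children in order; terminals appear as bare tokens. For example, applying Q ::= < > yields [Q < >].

S
Q S
{ S } S
{ Q } S
{ < > } S
{ < > } Q S
{ < > } < > S
{ < > } < > Q
{ < > } < > { }

[S [Q { [S [Q < >]] }] [S [Q < >] [S [Q { }]]]]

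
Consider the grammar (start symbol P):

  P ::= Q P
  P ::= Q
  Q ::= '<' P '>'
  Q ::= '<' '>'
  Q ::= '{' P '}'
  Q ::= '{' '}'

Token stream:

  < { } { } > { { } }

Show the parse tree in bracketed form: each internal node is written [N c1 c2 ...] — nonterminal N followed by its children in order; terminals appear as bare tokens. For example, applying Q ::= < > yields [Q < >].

P
Q P
< P > P
< Q P > P
< { } P > P
< { } Q > P
< { } { } > P
< { } { } > Q
< { } { } > { P }
< { } { } > { Q }
< { } { } > { { } }

[P [Q < [P [Q { }] [P [Q { }]]] >] [P [Q { [P [Q { }]] }]]]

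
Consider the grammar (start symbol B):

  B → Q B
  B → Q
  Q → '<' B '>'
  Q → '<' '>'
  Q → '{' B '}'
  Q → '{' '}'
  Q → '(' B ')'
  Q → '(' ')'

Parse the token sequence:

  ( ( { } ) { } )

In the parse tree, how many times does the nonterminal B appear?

[B [Q ( [B [Q ( [B [Q { }]] )] [B [Q { }]]] )]]

4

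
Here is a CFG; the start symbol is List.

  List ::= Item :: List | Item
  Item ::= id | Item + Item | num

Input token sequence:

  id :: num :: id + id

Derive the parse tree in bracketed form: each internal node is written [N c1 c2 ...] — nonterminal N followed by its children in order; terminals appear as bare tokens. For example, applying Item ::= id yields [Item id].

[List [Item id] :: [List [Item num] :: [List [Item [Item id] + [Item id]]]]]

List
Item :: List
id :: List
id :: Item :: List
id :: num :: List
id :: num :: Item
id :: num :: Item + Item
id :: num :: id + Item
id :: num :: id + id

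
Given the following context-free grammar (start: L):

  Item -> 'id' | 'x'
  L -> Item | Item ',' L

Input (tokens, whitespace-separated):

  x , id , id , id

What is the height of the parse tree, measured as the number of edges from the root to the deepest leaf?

5

[L [Item x] , [L [Item id] , [L [Item id] , [L [Item id]]]]]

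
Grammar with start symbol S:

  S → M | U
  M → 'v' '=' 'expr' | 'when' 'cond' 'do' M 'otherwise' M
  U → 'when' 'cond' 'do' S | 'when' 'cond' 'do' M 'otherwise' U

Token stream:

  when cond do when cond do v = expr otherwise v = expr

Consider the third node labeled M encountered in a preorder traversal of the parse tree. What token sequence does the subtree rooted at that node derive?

[S [U when cond do [S [M when cond do [M v = expr] otherwise [M v = expr]]]]]

v = expr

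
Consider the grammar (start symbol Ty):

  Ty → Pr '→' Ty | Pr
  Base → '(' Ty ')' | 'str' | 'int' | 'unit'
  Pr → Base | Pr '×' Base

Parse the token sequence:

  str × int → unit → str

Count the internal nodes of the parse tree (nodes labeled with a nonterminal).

11

[Ty [Pr [Pr [Base str]] × [Base int]] → [Ty [Pr [Base unit]] → [Ty [Pr [Base str]]]]]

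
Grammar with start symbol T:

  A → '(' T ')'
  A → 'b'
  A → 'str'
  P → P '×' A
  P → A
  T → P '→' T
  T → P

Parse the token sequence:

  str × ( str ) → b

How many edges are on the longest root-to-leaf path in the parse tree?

[T [P [P [A str]] × [A ( [T [P [A str]]] )]] → [T [P [A b]]]]

6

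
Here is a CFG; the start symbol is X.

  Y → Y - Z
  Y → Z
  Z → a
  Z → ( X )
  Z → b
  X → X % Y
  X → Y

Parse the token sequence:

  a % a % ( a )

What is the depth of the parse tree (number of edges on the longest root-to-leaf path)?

[X [X [X [Y [Z a]]] % [Y [Z a]]] % [Y [Z ( [X [Y [Z a]]] )]]]

6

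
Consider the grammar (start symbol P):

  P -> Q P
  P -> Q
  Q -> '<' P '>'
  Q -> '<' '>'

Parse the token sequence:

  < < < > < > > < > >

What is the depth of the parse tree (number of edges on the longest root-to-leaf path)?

[P [Q < [P [Q < [P [Q < >] [P [Q < >]]] >] [P [Q < >]]] >]]

7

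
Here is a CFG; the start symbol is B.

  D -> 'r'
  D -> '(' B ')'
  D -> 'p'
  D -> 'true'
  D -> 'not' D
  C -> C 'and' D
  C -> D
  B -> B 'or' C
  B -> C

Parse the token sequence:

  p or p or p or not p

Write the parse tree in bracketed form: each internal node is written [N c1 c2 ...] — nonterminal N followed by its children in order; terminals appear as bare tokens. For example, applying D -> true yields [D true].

[B [B [B [B [C [D p]]] or [C [D p]]] or [C [D p]]] or [C [D not [D p]]]]

B
B or C
B or C or C
B or C or C or C
C or C or C or C
D or C or C or C
p or C or C or C
p or D or C or C
p or p or C or C
p or p or D or C
p or p or p or C
p or p or p or D
p or p or p or not D
p or p or p or not p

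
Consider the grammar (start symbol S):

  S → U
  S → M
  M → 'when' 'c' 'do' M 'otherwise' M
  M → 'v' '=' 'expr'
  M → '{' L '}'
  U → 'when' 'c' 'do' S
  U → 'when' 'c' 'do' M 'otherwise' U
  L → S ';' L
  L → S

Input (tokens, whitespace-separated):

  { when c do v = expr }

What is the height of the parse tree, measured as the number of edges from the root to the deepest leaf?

7

[S [M { [L [S [U when c do [S [M v = expr]]]]] }]]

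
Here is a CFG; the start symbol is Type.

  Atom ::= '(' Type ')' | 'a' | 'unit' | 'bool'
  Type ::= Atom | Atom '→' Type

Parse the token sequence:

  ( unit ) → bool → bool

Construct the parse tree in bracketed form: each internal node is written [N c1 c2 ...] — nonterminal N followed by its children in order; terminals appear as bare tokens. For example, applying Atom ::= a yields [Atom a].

[Type [Atom ( [Type [Atom unit]] )] → [Type [Atom bool] → [Type [Atom bool]]]]

Type
Atom → Type
( Type ) → Type
( Atom ) → Type
( unit ) → Type
( unit ) → Atom → Type
( unit ) → bool → Type
( unit ) → bool → Atom
( unit ) → bool → bool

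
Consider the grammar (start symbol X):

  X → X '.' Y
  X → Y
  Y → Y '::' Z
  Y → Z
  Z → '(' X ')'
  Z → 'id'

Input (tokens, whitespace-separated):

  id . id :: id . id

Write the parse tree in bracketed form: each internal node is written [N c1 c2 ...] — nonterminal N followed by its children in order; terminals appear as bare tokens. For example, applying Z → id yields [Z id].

[X [X [X [Y [Z id]]] . [Y [Y [Z id]] :: [Z id]]] . [Y [Z id]]]

X
X . Y
X . Y . Y
Y . Y . Y
Z . Y . Y
id . Y . Y
id . Y :: Z . Y
id . Z :: Z . Y
id . id :: Z . Y
id . id :: id . Y
id . id :: id . Z
id . id :: id . id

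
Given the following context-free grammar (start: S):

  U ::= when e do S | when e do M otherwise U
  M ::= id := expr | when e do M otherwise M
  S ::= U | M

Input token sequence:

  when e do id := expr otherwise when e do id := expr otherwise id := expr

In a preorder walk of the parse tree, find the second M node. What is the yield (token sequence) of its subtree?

[S [M when e do [M id := expr] otherwise [M when e do [M id := expr] otherwise [M id := expr]]]]

id := expr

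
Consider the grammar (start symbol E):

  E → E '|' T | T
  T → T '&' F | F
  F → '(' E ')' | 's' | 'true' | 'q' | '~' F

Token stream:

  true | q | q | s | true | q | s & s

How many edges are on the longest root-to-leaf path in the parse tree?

9

[E [E [E [E [E [E [E [T [F true]]] | [T [F q]]] | [T [F q]]] | [T [F s]]] | [T [F true]]] | [T [F q]]] | [T [T [F s]] & [F s]]]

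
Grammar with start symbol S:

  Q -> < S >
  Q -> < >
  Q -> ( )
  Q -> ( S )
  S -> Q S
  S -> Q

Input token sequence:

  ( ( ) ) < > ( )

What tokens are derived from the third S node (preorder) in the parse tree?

[S [Q ( [S [Q ( )]] )] [S [Q < >] [S [Q ( )]]]]

< > ( )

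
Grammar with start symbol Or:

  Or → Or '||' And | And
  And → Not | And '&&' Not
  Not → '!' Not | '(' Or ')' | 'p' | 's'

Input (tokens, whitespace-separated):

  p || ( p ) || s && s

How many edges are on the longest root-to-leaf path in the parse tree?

7

[Or [Or [Or [And [Not p]]] || [And [Not ( [Or [And [Not p]]] )]]] || [And [And [Not s]] && [Not s]]]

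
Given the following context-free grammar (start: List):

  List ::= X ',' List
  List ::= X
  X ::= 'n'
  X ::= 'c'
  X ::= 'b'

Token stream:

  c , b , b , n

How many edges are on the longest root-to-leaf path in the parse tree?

[List [X c] , [List [X b] , [List [X b] , [List [X n]]]]]

5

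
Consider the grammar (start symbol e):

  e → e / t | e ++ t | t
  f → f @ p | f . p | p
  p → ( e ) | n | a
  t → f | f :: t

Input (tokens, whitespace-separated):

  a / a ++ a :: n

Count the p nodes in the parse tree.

[e [e [e [t [f [p a]]]] / [t [f [p a]]]] ++ [t [f [p a]] :: [t [f [p n]]]]]

4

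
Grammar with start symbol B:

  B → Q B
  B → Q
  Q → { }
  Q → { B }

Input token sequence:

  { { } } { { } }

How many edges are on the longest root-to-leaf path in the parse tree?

5

[B [Q { [B [Q { }]] }] [B [Q { [B [Q { }]] }]]]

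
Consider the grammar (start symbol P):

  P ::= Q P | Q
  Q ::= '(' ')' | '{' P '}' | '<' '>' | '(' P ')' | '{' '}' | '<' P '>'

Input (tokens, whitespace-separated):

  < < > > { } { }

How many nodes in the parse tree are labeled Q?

4

[P [Q < [P [Q < >]] >] [P [Q { }] [P [Q { }]]]]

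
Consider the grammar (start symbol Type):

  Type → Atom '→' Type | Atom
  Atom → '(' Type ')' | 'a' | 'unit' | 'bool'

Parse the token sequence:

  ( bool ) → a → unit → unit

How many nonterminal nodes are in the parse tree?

10

[Type [Atom ( [Type [Atom bool]] )] → [Type [Atom a] → [Type [Atom unit] → [Type [Atom unit]]]]]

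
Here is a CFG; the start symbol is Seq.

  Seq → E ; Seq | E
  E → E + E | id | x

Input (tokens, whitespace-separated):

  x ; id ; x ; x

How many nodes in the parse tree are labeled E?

[Seq [E x] ; [Seq [E id] ; [Seq [E x] ; [Seq [E x]]]]]

4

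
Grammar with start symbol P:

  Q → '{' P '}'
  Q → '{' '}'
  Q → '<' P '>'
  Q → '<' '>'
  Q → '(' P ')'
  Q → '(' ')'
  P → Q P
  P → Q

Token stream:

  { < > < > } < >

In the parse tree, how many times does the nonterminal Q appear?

4

[P [Q { [P [Q < >] [P [Q < >]]] }] [P [Q < >]]]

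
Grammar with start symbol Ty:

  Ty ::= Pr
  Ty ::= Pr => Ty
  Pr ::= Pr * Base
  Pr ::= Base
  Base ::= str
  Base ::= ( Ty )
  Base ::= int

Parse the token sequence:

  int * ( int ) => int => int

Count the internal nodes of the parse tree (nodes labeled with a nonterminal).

14

[Ty [Pr [Pr [Base int]] * [Base ( [Ty [Pr [Base int]]] )]] => [Ty [Pr [Base int]] => [Ty [Pr [Base int]]]]]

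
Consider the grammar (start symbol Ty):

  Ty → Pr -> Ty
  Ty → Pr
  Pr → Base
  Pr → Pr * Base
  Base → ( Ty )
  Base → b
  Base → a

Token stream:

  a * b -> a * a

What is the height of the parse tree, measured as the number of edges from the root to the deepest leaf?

[Ty [Pr [Pr [Base a]] * [Base b]] -> [Ty [Pr [Pr [Base a]] * [Base a]]]]

5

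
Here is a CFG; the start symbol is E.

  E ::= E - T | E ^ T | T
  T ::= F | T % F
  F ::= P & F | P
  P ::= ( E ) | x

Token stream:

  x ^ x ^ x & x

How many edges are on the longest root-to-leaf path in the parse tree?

[E [E [E [T [F [P x]]]] ^ [T [F [P x]]]] ^ [T [F [P x] & [F [P x]]]]]

6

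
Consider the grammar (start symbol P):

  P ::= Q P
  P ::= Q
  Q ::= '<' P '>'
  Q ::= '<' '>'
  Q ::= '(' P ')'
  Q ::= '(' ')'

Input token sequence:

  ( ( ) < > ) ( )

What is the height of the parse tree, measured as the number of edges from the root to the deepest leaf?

[P [Q ( [P [Q ( )] [P [Q < >]]] )] [P [Q ( )]]]

5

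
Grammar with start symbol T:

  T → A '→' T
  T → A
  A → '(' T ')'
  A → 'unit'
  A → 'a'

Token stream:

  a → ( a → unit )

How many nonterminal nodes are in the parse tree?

8

[T [A a] → [T [A ( [T [A a] → [T [A unit]]] )]]]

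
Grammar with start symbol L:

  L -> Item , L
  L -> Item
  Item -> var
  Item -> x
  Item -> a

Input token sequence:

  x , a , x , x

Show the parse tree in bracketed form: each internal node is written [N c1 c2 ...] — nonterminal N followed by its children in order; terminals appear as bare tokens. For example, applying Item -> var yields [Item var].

[L [Item x] , [L [Item a] , [L [Item x] , [L [Item x]]]]]

L
Item , L
x , L
x , Item , L
x , a , L
x , a , Item , L
x , a , x , L
x , a , x , Item
x , a , x , x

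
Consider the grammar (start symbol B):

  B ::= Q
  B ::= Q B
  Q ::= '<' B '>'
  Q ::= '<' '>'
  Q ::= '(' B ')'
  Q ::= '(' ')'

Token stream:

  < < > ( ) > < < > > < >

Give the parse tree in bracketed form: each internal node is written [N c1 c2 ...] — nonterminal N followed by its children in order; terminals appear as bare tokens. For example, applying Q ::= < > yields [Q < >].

[B [Q < [B [Q < >] [B [Q ( )]]] >] [B [Q < [B [Q < >]] >] [B [Q < >]]]]

B
Q B
< B > B
< Q B > B
< < > B > B
< < > Q > B
< < > ( ) > B
< < > ( ) > Q B
< < > ( ) > < B > B
< < > ( ) > < Q > B
< < > ( ) > < < > > B
< < > ( ) > < < > > Q
< < > ( ) > < < > > < >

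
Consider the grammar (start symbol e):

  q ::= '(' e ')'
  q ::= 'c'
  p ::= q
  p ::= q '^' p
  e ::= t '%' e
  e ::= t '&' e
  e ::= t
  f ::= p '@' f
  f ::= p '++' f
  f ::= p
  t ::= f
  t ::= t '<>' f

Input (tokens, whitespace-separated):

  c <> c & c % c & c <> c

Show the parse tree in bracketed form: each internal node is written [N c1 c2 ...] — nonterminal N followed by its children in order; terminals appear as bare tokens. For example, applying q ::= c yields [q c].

[e [t [t [f [p [q c]]]] <> [f [p [q c]]]] & [e [t [f [p [q c]]]] % [e [t [f [p [q c]]]] & [e [t [t [f [p [q c]]]] <> [f [p [q c]]]]]]]]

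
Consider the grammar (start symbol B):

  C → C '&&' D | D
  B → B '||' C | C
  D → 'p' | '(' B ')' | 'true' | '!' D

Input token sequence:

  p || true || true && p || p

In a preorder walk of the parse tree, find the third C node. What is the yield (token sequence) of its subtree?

true && p

[B [B [B [B [C [D p]]] || [C [D true]]] || [C [C [D true]] && [D p]]] || [C [D p]]]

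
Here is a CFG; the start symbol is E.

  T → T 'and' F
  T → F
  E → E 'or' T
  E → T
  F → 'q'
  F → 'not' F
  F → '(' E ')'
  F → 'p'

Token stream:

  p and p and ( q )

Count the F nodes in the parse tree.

4

[E [T [T [T [F p]] and [F p]] and [F ( [E [T [F q]]] )]]]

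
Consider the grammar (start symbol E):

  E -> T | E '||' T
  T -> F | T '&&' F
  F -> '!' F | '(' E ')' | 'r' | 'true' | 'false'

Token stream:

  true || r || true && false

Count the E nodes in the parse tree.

[E [E [E [T [F true]]] || [T [F r]]] || [T [T [F true]] && [F false]]]

3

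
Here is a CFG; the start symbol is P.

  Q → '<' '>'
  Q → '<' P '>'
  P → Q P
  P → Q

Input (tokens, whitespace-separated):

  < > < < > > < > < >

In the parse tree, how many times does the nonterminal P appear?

[P [Q < >] [P [Q < [P [Q < >]] >] [P [Q < >] [P [Q < >]]]]]

5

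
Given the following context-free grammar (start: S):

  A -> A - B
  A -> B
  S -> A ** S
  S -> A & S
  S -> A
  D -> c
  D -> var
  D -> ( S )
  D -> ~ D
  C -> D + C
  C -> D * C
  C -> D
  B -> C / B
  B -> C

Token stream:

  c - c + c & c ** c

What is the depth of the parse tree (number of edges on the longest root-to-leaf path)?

7

[S [A [A [B [C [D c]]]] - [B [C [D c] + [C [D c]]]]] & [S [A [B [C [D c]]]] ** [S [A [B [C [D c]]]]]]]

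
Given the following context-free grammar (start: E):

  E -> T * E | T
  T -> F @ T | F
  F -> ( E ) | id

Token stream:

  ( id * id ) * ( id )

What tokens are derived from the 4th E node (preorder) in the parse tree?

( id )

[E [T [F ( [E [T [F id]] * [E [T [F id]]]] )]] * [E [T [F ( [E [T [F id]]] )]]]]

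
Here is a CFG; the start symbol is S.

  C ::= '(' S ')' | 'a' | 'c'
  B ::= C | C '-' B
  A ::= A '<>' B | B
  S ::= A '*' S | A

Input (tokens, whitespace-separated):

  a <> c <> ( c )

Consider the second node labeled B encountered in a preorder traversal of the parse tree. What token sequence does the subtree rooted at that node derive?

c

[S [A [A [A [B [C a]]] <> [B [C c]]] <> [B [C ( [S [A [B [C c]]]] )]]]]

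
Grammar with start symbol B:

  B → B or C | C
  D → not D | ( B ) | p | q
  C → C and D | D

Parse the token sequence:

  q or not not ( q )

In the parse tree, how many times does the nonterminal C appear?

[B [B [C [D q]]] or [C [D not [D not [D ( [B [C [D q]]] )]]]]]

3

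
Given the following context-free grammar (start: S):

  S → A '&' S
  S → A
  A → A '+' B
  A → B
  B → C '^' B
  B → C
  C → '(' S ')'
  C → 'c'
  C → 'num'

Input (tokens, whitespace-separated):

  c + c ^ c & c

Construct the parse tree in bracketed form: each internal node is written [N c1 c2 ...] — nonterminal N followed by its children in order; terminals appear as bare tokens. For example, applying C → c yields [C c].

S
A & S
A + B & S
B + B & S
C + B & S
c + B & S
c + C ^ B & S
c + c ^ B & S
c + c ^ C & S
c + c ^ c & S
c + c ^ c & A
c + c ^ c & B
c + c ^ c & C
c + c ^ c & c

[S [A [A [B [C c]]] + [B [C c] ^ [B [C c]]]] & [S [A [B [C c]]]]]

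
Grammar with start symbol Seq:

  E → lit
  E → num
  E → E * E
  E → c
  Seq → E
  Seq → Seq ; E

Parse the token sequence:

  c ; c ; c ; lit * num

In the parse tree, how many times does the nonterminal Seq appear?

4

[Seq [Seq [Seq [Seq [E c]] ; [E c]] ; [E c]] ; [E [E lit] * [E num]]]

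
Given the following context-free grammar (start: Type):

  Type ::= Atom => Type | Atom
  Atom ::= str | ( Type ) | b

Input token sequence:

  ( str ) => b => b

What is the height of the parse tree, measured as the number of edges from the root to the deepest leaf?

4

[Type [Atom ( [Type [Atom str]] )] => [Type [Atom b] => [Type [Atom b]]]]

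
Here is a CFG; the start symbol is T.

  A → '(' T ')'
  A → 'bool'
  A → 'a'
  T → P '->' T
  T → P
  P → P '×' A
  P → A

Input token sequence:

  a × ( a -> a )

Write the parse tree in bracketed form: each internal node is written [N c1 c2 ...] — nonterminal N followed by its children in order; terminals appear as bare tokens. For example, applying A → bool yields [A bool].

T
P
P × A
A × A
a × A
a × ( T )
a × ( P -> T )
a × ( A -> T )
a × ( a -> T )
a × ( a -> P )
a × ( a -> A )
a × ( a -> a )

[T [P [P [A a]] × [A ( [T [P [A a]] -> [T [P [A a]]]] )]]]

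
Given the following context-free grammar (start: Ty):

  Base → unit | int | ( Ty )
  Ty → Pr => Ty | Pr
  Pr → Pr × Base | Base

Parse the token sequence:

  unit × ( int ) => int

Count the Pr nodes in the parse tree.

[Ty [Pr [Pr [Base unit]] × [Base ( [Ty [Pr [Base int]]] )]] => [Ty [Pr [Base int]]]]

4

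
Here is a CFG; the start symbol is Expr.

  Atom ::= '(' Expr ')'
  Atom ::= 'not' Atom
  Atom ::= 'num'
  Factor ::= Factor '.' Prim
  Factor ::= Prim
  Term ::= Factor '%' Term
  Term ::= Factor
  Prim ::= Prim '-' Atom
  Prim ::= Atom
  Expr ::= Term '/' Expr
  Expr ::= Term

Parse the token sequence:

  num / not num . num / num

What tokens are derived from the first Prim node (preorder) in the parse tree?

num

[Expr [Term [Factor [Prim [Atom num]]]] / [Expr [Term [Factor [Factor [Prim [Atom not [Atom num]]]] . [Prim [Atom num]]]] / [Expr [Term [Factor [Prim [Atom num]]]]]]]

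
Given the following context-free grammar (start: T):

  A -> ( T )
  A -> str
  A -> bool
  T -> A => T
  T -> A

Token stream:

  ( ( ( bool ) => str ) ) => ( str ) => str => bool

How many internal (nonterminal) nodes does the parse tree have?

[T [A ( [T [A ( [T [A ( [T [A bool]] )] => [T [A str]]] )]] )] => [T [A ( [T [A str]] )] => [T [A str] => [T [A bool]]]]]

18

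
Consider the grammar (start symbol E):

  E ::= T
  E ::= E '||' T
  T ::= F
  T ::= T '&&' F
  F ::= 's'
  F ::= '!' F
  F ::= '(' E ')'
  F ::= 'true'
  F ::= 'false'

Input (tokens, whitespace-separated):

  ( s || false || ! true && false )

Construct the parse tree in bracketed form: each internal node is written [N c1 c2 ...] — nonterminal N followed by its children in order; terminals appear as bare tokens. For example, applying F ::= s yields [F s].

E
T
F
( E )
( E || T )
( E || T || T )
( T || T || T )
( F || T || T )
( s || T || T )
( s || F || T )
( s || false || T )
( s || false || T && F )
( s || false || F && F )
( s || false || ! F && F )
( s || false || ! true && F )
( s || false || ! true && false )

[E [T [F ( [E [E [E [T [F s]]] || [T [F false]]] || [T [T [F ! [F true]]] && [F false]]] )]]]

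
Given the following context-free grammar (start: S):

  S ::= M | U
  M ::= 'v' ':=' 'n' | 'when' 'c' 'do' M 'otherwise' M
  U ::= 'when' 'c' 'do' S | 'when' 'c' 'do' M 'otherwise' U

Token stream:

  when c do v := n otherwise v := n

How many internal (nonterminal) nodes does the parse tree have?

4

[S [M when c do [M v := n] otherwise [M v := n]]]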